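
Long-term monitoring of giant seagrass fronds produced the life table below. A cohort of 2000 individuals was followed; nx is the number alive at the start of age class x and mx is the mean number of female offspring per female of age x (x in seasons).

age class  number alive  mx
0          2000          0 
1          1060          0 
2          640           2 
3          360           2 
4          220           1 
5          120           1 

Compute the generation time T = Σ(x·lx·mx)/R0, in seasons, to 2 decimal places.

lx = nx/n0 = nx/2000: 1, 0.53, 0.32, 0.18, 0.11, 0.06
lx·mx: 0, 0, 0.64, 0.36, 0.11, 0.06 → R0 = 1.17
x·lx·mx: 0, 0, 1.28, 1.08, 0.44, 0.3 → Σ = 3.1
T = 3.1 / 1.17 = 2.649573… → 2.65

2.65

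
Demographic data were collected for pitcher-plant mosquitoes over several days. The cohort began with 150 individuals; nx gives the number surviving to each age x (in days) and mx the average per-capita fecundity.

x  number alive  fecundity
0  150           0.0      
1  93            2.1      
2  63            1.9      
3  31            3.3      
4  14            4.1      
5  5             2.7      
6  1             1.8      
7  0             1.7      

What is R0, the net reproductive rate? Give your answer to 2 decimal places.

lx = nx/n0 = nx/150: 1, 0.62, 0.42, 0.20667…, 0.09333…, 0.03333…, 0.00667…, 0
lx·mx by age: 0, 1.302, 0.798, 0.682…, 0.382667…, 0.09…, 0.012…, 0
R0 = Σ lx·mx = 3.266667… → 3.27

3.27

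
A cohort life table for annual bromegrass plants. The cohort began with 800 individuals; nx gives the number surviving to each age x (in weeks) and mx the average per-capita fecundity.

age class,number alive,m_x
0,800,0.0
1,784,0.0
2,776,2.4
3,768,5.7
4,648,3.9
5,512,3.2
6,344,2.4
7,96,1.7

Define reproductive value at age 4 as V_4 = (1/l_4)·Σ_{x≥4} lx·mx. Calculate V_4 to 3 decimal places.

7.954

lx = nx/n0 = nx/800: 1, 0.98, 0.97, 0.96, 0.81, 0.64, 0.43, 0.12
lx·mx for x ≥ 4: 3.159, 2.048, 1.032, 0.204 → sum = 6.443
V_4 = 6.443 / l_4 = 6.443 / 0.81 = 7.954321… → 7.954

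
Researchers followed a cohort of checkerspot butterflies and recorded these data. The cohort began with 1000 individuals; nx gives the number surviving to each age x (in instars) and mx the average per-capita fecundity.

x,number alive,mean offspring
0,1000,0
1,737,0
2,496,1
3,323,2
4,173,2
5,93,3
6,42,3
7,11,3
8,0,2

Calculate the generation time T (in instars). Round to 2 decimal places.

lx = nx/n0 = nx/1000: 1, 0.737, 0.496, 0.323, 0.173, 0.093, 0.042, 0.011, 0
lx·mx: 0, 0, 0.496, 0.646, 0.346, 0.279, 0.126, 0.033, 0 → R0 = 1.926
x·lx·mx: 0, 0, 0.992, 1.938, 1.384, 1.395, 0.756, 0.231, 0 → Σ = 6.696
T = 6.696 / 1.926 = 3.476636… → 3.48

3.48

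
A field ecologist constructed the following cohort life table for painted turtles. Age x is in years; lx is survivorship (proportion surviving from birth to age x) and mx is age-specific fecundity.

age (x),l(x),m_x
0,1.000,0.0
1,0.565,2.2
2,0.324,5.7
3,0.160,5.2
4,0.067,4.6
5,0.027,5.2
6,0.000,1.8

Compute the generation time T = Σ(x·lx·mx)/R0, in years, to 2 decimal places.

2.14

lx·mx: 0, 1.243, 1.8468, 0.832, 0.3082, 0.1404, 0 → R0 = 4.3704
x·lx·mx: 0, 1.243, 3.6936, 2.496, 1.2328, 0.702, 0 → Σ = 9.3674
T = 9.3674 / 4.3704 = 2.143374… → 2.14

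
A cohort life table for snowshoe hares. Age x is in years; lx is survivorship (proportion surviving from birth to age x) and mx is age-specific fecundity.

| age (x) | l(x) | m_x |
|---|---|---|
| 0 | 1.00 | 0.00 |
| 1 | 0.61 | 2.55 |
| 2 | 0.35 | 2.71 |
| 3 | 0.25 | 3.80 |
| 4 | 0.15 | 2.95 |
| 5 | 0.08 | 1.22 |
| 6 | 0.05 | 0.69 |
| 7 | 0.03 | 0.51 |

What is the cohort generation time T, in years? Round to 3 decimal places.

2.195

lx·mx: 0, 1.5555, 0.9485, 0.95, 0.4425, 0.0976, 0.0345, 0.0153 → R0 = 4.0439
x·lx·mx: 0, 1.5555, 1.897, 2.85, 1.77, 0.488, 0.207, 0.1071 → Σ = 8.8746
T = 8.8746 / 4.0439 = 2.194565… → 2.195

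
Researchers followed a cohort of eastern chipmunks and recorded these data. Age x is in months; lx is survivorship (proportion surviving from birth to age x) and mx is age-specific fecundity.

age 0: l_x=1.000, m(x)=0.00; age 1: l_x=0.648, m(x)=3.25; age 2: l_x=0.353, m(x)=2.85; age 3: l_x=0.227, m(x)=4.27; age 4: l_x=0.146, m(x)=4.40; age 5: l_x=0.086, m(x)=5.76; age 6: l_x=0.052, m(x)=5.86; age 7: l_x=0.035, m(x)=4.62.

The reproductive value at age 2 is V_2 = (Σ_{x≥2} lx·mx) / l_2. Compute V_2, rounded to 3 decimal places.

lx·mx for x ≥ 2: 1.00605, 0.96929, 0.6424, 0.49536, 0.30472, 0.1617 → sum = 3.57952
V_2 = 3.57952 / l_2 = 3.57952 / 0.353 = 10.140283… → 10.140

10.140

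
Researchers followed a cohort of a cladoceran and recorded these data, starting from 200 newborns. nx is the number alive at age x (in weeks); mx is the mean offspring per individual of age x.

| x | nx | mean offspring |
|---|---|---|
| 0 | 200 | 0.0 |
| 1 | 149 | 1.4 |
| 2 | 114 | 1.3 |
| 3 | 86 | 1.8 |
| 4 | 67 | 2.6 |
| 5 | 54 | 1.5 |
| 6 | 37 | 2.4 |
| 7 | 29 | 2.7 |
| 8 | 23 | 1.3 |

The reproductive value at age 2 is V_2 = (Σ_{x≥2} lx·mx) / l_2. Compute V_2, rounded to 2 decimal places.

6.62

lx = nx/n0 = nx/200: 1, 0.745, 0.57, 0.43, 0.335, 0.27, 0.185, 0.145, 0.115
lx·mx for x ≥ 2: 0.741, 0.774, 0.871, 0.405, 0.444, 0.3915, 0.1495 → sum = 3.776
V_2 = 3.776 / l_2 = 3.776 / 0.57 = 6.624561… → 6.62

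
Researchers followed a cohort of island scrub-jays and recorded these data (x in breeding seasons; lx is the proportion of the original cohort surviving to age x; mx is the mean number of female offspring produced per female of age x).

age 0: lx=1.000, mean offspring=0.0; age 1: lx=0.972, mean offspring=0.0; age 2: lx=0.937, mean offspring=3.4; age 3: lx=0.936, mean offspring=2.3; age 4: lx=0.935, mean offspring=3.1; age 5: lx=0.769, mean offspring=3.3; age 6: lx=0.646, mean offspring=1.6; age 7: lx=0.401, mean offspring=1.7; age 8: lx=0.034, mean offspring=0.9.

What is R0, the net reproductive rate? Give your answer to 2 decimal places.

lx·mx by age: 0, 0, 3.1858, 2.1528, 2.8985, 2.5377, 1.0336, 0.6817, 0.0306
R0 = Σ lx·mx = 12.5207 → 12.52

12.52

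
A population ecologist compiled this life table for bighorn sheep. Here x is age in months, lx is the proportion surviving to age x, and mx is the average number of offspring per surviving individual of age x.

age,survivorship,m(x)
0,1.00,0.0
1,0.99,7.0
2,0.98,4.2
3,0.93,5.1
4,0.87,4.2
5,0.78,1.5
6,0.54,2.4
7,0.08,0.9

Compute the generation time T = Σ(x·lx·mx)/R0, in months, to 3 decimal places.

lx·mx: 0, 6.93, 4.116, 4.743, 3.654, 1.17, 1.296, 0.072 → R0 = 21.981
x·lx·mx: 0, 6.93, 8.232, 14.229, 14.616, 5.85, 7.776, 0.504 → Σ = 58.137
T = 58.137 / 21.981 = 2.644875… → 2.645

2.645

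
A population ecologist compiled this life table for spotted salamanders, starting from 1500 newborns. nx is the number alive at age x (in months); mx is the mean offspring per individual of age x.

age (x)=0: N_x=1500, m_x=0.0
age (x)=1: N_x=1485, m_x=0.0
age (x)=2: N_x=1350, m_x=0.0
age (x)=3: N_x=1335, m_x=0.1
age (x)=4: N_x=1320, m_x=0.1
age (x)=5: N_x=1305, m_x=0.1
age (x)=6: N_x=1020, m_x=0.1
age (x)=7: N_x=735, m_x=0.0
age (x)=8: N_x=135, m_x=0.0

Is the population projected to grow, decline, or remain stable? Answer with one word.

lx = nx/n0 = nx/1500: 1, 0.99, 0.9, 0.89, 0.88, 0.87, 0.68, 0.49, 0.09
R0 = Σ lx·mx = 0 + 0 + 0 + 0.089 + 0.088 + 0.087 + 0.068 + 0 + 0 = 0.332
R0 < 1, so the population is declining.

declining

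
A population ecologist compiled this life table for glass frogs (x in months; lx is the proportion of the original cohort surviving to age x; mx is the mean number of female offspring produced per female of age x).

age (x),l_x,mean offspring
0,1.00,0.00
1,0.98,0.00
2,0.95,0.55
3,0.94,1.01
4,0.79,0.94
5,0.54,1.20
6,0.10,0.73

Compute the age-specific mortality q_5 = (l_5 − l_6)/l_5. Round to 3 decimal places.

q_5 = (l_5 − l_6) / l_5 = (0.54 − 0.1) / 0.54
     = 0.44 / 0.54 = 0.814815… → 0.815

0.815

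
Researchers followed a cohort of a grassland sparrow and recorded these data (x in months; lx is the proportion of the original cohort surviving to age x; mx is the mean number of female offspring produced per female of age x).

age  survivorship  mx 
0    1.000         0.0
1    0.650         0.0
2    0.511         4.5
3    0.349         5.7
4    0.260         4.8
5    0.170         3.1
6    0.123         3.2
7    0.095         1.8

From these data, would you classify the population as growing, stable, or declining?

R0 = Σ lx·mx = 0 + 0 + 2.2995 + 1.9893 + 1.248 + 0.527 + 0.3936 + 0.171 = 6.6284
R0 > 1, so the population is growing.

growing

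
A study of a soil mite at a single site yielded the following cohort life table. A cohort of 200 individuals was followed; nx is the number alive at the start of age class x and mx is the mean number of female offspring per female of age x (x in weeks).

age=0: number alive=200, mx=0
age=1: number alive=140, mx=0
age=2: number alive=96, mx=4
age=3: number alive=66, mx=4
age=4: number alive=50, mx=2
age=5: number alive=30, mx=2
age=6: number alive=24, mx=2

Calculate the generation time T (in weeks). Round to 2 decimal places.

2.98

lx = nx/n0 = nx/200: 1, 0.7, 0.48, 0.33, 0.25, 0.15, 0.12
lx·mx: 0, 0, 1.92, 1.32, 0.5, 0.3, 0.24 → R0 = 4.28
x·lx·mx: 0, 0, 3.84, 3.96, 2, 1.5, 1.44 → Σ = 12.74
T = 12.74 / 4.28 = 2.976636… → 2.98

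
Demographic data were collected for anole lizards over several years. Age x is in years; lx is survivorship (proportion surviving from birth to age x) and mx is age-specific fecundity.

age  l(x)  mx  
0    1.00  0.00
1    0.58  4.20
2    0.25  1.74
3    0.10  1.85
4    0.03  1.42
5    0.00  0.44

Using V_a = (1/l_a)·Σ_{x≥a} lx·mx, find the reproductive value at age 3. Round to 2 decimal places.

lx·mx for x ≥ 3: 0.185, 0.0426, 0 → sum = 0.2276
V_3 = 0.2276 / l_3 = 0.2276 / 0.1 = 2.276 → 2.28

2.28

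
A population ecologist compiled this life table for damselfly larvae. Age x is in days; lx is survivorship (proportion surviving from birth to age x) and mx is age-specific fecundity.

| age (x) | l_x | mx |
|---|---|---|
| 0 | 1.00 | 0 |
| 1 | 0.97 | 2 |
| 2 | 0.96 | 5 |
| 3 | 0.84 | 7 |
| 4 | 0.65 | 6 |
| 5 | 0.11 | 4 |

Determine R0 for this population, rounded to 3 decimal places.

16.960

lx·mx by age: 0, 1.94, 4.8, 5.88, 3.9, 0.44
R0 = Σ lx·mx = 16.96 → 16.960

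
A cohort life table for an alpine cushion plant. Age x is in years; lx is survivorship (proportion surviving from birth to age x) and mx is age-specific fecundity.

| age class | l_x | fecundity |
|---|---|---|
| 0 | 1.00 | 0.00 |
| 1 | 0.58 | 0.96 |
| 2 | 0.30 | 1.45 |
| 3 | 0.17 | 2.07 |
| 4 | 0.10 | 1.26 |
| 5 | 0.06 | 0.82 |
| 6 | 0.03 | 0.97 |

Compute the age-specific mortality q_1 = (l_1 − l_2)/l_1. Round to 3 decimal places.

q_1 = (l_1 − l_2) / l_1 = (0.58 − 0.3) / 0.58
     = 0.28 / 0.58 = 0.482759… → 0.483

0.483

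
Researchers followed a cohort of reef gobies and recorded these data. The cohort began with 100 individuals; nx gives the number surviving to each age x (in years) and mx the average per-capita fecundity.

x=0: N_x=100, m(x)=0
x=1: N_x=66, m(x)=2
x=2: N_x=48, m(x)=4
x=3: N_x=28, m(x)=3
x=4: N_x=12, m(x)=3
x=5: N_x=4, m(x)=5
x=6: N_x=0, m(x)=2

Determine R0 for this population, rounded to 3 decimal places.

lx = nx/n0 = nx/100: 1, 0.66, 0.48, 0.28, 0.12, 0.04, 0
lx·mx by age: 0, 1.32, 1.92, 0.84, 0.36, 0.2, 0
R0 = Σ lx·mx = 4.64 → 4.640

4.640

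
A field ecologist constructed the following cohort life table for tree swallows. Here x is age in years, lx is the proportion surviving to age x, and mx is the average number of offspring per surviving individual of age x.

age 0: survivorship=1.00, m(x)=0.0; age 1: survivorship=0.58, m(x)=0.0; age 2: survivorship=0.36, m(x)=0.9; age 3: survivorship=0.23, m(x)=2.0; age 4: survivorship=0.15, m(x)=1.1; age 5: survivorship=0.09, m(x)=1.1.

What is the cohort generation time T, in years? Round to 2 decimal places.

3.04

lx·mx: 0, 0, 0.324, 0.46, 0.165, 0.099 → R0 = 1.048
x·lx·mx: 0, 0, 0.648, 1.38, 0.66, 0.495 → Σ = 3.183
T = 3.183 / 1.048 = 3.037214… → 3.04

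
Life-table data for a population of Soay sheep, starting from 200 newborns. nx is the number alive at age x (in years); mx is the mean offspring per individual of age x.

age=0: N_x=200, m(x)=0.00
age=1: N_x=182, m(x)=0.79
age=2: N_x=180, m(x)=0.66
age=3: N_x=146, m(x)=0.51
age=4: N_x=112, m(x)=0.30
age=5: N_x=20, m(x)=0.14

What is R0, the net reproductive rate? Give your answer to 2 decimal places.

1.87

lx = nx/n0 = nx/200: 1, 0.91, 0.9, 0.73, 0.56, 0.1
lx·mx by age: 0, 0.7189, 0.594, 0.3723, 0.168, 0.014
R0 = Σ lx·mx = 1.8672 → 1.87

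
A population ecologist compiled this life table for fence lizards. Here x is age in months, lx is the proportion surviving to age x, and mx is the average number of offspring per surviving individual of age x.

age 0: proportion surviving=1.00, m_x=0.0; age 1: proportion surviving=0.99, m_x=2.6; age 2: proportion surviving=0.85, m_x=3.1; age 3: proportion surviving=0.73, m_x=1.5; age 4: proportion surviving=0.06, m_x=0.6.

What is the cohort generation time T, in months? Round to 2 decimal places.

lx·mx: 0, 2.574, 2.635, 1.095, 0.036 → R0 = 6.34
x·lx·mx: 0, 2.574, 5.27, 3.285, 0.144 → Σ = 11.273
T = 11.273 / 6.34 = 1.778076… → 1.78

1.78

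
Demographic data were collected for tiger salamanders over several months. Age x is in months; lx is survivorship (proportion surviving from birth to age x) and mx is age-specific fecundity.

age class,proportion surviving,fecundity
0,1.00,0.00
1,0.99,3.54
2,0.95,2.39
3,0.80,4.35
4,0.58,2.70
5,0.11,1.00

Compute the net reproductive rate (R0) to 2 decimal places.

10.93

lx·mx by age: 0, 3.5046, 2.2705, 3.48, 1.566, 0.11
R0 = Σ lx·mx = 10.9311 → 10.93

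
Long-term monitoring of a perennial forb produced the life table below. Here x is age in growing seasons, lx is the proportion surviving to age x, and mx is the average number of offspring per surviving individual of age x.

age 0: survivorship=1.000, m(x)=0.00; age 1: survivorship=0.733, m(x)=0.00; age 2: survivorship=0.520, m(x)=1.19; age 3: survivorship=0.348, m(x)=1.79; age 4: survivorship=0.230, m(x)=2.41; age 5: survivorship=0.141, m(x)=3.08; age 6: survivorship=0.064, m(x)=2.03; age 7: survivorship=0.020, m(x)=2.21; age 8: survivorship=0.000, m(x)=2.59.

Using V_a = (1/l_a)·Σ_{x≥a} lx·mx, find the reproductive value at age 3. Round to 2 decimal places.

lx·mx for x ≥ 3: 0.62292, 0.5543, 0.43428, 0.12992, 0.0442, 0 → sum = 1.78562
V_3 = 1.78562 / l_3 = 1.78562 / 0.348 = 5.131092… → 5.13

5.13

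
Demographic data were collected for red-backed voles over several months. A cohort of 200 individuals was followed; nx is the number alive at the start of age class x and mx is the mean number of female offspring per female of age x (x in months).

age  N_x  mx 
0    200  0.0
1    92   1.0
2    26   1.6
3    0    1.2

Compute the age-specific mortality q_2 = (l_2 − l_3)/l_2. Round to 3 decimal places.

1.000

lx = nx/n0 = nx/200: 1, 0.46, 0.13, 0
q_2 = (l_2 − l_3) / l_2 = (0.13 − 0) / 0.13
     = 0.13 / 0.13 = 1 → 1.000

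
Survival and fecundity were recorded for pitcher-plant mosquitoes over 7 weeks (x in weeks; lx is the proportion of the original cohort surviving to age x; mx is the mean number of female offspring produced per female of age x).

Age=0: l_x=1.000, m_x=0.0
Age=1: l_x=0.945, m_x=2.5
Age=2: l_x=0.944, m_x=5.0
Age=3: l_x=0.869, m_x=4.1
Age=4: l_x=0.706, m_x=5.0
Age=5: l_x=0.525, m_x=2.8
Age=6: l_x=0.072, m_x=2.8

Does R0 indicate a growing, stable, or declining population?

growing

R0 = Σ lx·mx = 0 + 2.3625 + 4.72 + 3.5629 + 3.53 + 1.47 + 0.2016 = 15.847
R0 > 1, so the population is growing.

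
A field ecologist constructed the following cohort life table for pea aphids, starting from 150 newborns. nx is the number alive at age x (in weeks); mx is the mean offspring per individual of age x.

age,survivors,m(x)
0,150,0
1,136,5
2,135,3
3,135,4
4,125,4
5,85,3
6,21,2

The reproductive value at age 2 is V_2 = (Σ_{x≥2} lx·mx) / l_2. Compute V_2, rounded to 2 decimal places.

12.90

lx = nx/n0 = nx/150: 1, 0.90667…, 0.9, 0.9, 0.83333…, 0.56667…, 0.14
lx·mx for x ≥ 2: 2.7, 3.6, 3.333333…, 1.7…, 0.28 → sum = 11.613333…
V_2 = 11.613333… / l_2 = 11.613333… / 0.9 = 12.903704… → 12.90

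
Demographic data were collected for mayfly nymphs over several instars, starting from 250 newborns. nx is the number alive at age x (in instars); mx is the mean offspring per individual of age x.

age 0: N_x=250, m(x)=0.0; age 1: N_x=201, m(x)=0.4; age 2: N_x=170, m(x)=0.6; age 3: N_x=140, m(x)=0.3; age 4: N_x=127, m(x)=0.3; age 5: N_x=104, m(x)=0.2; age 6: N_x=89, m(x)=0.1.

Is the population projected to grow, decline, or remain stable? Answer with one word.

lx = nx/n0 = nx/250: 1, 0.804, 0.68, 0.56, 0.508, 0.416, 0.356
R0 = Σ lx·mx = 0 + 0.3216 + 0.408 + 0.168 + 0.1524 + 0.0832 + 0.0356 = 1.1688
R0 > 1, so the population is growing.

growing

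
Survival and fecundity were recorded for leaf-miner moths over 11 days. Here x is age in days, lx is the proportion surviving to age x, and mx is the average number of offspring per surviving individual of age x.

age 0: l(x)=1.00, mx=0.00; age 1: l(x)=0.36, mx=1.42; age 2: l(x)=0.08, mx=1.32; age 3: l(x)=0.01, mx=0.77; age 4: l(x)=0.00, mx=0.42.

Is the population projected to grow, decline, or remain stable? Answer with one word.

declining

R0 = Σ lx·mx = 0 + 0.5112 + 0.1056 + 0.0077 + 0 = 0.6245
R0 < 1, so the population is declining.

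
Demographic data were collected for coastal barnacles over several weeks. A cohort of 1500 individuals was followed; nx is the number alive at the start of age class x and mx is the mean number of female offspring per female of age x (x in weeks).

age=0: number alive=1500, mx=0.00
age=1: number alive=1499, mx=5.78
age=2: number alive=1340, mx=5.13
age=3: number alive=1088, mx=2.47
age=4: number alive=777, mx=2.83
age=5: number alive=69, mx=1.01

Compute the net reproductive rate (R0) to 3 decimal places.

13.663

lx = nx/n0 = nx/1500: 1, 0.99933…, 0.89333…, 0.72533…, 0.518, 0.046
lx·mx by age: 0, 5.776147…, 4.5828…, 1.791573…, 1.46594, 0.04646
R0 = Σ lx·mx = 13.66292… → 13.663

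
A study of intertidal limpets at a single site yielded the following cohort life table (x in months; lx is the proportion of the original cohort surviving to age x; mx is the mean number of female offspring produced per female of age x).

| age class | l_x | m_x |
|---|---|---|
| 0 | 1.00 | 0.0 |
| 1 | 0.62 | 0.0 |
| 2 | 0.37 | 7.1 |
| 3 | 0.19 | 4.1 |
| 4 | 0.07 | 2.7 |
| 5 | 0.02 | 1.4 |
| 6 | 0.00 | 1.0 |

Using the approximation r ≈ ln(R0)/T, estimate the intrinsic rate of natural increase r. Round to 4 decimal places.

R0 = Σ lx·mx = 0 + 0 + 2.627 + 0.779 + 0.189 + 0.028 + 0 = 3.623
Σ x·lx·mx = 8.487; T = 8.487/3.623 = 2.34253…
r ≈ ln(R0)/T = ln(3.623)/2.34253… = 0.549534… → 0.5495

0.5495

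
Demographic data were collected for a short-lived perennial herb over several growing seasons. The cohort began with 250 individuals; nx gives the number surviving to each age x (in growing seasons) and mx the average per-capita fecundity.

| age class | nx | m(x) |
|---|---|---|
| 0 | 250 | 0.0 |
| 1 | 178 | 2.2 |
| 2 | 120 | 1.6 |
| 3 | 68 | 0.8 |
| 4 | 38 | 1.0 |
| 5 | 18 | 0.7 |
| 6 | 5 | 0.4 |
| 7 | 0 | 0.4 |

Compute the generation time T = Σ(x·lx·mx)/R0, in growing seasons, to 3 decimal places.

lx = nx/n0 = nx/250: 1, 0.712, 0.48, 0.272, 0.152, 0.072, 0.02, 0
lx·mx: 0, 1.5664, 0.768, 0.2176, 0.152, 0.0504, 0.008, 0 → R0 = 2.7624
x·lx·mx: 0, 1.5664, 1.536, 0.6528, 0.608, 0.252, 0.048, 0 → Σ = 4.6632
T = 4.6632 / 2.7624 = 1.688097… → 1.688

1.688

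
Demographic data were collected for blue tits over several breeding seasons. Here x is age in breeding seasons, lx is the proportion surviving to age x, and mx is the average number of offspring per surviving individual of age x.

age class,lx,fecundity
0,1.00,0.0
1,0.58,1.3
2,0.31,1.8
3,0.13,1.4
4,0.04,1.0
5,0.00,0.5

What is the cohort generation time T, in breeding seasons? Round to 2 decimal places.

lx·mx: 0, 0.754, 0.558, 0.182, 0.04, 0 → R0 = 1.534
x·lx·mx: 0, 0.754, 1.116, 0.546, 0.16, 0 → Σ = 2.576
T = 2.576 / 1.534 = 1.67927… → 1.68

1.68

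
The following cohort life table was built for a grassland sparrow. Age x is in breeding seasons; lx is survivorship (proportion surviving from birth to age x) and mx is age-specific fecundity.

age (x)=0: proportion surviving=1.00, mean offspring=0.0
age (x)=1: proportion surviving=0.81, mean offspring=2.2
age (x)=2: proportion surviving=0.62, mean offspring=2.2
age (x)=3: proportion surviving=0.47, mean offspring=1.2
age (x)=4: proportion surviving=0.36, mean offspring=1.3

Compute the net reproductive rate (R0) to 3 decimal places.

lx·mx by age: 0, 1.782, 1.364, 0.564, 0.468
R0 = Σ lx·mx = 4.178 → 4.178

4.178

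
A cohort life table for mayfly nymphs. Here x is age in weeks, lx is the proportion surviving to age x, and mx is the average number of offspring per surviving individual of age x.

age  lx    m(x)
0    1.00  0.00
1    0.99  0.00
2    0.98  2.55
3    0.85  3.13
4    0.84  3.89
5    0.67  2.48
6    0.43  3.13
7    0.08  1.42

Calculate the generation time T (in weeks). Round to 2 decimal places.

lx·mx: 0, 0, 2.499, 2.6605, 3.2676, 1.6616, 1.3459, 0.1136 → R0 = 11.5482
x·lx·mx: 0, 0, 4.998, 7.9815, 13.0704, 8.308, 8.0754, 0.7952 → Σ = 43.2285
T = 43.2285 / 11.5482 = 3.743311… → 3.74

3.74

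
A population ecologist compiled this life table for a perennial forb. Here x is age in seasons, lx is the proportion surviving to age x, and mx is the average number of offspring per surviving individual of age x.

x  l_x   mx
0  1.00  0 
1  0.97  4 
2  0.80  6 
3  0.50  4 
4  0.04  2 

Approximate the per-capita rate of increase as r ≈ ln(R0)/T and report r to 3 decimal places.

1.291

R0 = Σ lx·mx = 0 + 3.88 + 4.8 + 2 + 0.08 = 10.76
Σ x·lx·mx = 19.8; T = 19.8/10.76 = 1.84015…
r ≈ ln(R0)/T = ln(10.76)/1.84015… = 1.29111… → 1.291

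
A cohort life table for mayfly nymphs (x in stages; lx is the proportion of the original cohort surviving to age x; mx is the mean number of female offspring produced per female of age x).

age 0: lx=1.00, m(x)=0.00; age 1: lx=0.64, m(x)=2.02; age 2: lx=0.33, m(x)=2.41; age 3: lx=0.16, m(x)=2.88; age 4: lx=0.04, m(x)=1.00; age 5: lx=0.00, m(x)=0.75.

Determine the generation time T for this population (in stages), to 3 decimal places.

lx·mx: 0, 1.2928, 0.7953, 0.4608, 0.04, 0 → R0 = 2.5889
x·lx·mx: 0, 1.2928, 1.5906, 1.3824, 0.16, 0 → Σ = 4.4258
T = 4.4258 / 2.5889 = 1.709529… → 1.710

1.710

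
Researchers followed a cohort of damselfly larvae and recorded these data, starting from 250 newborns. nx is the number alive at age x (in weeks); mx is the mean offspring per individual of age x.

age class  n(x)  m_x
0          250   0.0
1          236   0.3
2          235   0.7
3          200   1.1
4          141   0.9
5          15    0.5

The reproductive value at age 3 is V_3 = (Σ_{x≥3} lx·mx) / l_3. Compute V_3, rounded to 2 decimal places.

lx = nx/n0 = nx/250: 1, 0.944, 0.94, 0.8, 0.564, 0.06
lx·mx for x ≥ 3: 0.88, 0.5076, 0.03 → sum = 1.4176
V_3 = 1.4176 / l_3 = 1.4176 / 0.8 = 1.772 → 1.77

1.77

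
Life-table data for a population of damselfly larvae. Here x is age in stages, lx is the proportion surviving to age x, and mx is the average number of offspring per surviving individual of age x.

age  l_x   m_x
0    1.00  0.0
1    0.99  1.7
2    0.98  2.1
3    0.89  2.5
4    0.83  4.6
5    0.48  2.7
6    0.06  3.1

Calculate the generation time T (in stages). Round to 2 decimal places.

3.14

lx·mx: 0, 1.683, 2.058, 2.225, 3.818, 1.296, 0.186 → R0 = 11.266
x·lx·mx: 0, 1.683, 4.116, 6.675, 15.272, 6.48, 1.116 → Σ = 35.342
T = 35.342 / 11.266 = 3.13705… → 3.14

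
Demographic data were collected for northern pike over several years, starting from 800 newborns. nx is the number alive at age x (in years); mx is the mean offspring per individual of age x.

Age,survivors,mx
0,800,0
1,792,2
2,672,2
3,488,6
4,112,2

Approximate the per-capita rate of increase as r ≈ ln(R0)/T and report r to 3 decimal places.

lx = nx/n0 = nx/800: 1, 0.99, 0.84, 0.61, 0.14
R0 = Σ lx·mx = 0 + 1.98 + 1.68 + 3.66 + 0.28 = 7.6
Σ x·lx·mx = 17.44; T = 17.44/7.6 = 2.29474…
r ≈ ln(R0)/T = ln(7.6)/2.29474… = 0.88383… → 0.884

0.884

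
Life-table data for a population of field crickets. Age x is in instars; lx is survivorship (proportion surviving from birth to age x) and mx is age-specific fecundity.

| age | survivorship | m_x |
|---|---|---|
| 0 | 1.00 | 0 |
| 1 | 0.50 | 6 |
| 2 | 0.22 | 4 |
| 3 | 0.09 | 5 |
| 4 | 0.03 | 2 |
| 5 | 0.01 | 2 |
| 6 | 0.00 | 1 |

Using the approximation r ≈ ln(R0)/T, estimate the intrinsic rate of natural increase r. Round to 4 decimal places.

1.0146

R0 = Σ lx·mx = 0 + 3 + 0.88 + 0.45 + 0.06 + 0.02 + 0 = 4.41
Σ x·lx·mx = 6.45; T = 6.45/4.41 = 1.46259…
r ≈ ln(R0)/T = ln(4.41)/1.46259… = 1.014556… → 1.0146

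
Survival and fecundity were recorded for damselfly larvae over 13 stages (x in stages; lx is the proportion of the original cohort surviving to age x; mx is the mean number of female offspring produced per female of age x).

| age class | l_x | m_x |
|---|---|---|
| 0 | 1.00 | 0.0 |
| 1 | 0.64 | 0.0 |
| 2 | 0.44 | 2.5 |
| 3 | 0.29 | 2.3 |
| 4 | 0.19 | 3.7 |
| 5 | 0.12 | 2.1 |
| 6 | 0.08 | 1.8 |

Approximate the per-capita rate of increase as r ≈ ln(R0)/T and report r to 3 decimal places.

0.330

R0 = Σ lx·mx = 0 + 0 + 1.1 + 0.667 + 0.703 + 0.252 + 0.144 = 2.866
Σ x·lx·mx = 9.137; T = 9.137/2.866 = 3.18807…
r ≈ ln(R0)/T = ln(2.866)/3.18807… = 0.33027… → 0.330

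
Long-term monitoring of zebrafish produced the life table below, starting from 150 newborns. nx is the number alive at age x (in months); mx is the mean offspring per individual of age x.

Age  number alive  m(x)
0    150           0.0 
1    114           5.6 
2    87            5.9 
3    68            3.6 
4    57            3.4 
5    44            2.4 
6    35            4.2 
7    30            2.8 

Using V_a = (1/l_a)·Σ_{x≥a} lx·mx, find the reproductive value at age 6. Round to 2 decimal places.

6.60

lx = nx/n0 = nx/150: 1, 0.76, 0.58, 0.45333…, 0.38, 0.29333…, 0.23333…, 0.2
lx·mx for x ≥ 6: 0.98…, 0.56 → sum = 1.54…
V_6 = 1.54… / l_6 = 1.54… / 0.233333… = 6.6… → 6.60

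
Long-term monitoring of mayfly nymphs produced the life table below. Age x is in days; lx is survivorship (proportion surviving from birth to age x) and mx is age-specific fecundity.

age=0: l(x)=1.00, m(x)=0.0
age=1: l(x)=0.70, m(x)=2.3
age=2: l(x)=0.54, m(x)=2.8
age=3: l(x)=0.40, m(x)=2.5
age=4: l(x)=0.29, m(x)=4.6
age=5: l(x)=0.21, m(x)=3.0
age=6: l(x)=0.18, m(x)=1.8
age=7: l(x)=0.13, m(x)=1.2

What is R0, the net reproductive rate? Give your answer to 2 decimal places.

6.57

lx·mx by age: 0, 1.61, 1.512, 1, 1.334, 0.63, 0.324, 0.156
R0 = Σ lx·mx = 6.566 → 6.57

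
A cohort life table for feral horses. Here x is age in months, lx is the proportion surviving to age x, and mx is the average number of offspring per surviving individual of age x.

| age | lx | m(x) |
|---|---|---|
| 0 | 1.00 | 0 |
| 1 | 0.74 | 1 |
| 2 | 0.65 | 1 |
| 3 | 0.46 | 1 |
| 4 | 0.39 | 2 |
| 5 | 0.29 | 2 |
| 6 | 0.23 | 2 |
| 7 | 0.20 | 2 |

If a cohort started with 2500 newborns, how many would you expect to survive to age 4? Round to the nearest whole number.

975

Expected survivors = N0 · l_4 = 2500 × 0.39 = 975 → 975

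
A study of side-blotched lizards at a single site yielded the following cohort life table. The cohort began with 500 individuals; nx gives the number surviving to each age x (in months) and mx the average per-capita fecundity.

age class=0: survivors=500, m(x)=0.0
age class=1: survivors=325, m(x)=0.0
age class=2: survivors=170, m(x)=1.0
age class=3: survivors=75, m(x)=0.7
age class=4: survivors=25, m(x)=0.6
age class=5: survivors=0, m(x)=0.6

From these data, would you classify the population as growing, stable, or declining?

lx = nx/n0 = nx/500: 1, 0.65, 0.34, 0.15, 0.05, 0
R0 = Σ lx·mx = 0 + 0 + 0.34 + 0.105 + 0.03 + 0 = 0.475
R0 < 1, so the population is declining.

declining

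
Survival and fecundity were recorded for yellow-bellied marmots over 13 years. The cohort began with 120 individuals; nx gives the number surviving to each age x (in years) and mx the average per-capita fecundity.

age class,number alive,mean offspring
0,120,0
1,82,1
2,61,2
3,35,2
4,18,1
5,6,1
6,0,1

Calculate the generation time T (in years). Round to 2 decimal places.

lx = nx/n0 = nx/120: 1, 0.68333…, 0.50833…, 0.29167…, 0.15, 0.05, 0
lx·mx: 0, 0.683333…, 1.016667…, 0.583333…, 0.15, 0.05, 0 → R0 = 2.483333…
x·lx·mx: 0, 0.683333…, 2.033333…, 1.75…, 0.6, 0.25, 0 → Σ = 5.316667…
T = 5.316667… / 2.483333… = 2.14094… → 2.14

2.14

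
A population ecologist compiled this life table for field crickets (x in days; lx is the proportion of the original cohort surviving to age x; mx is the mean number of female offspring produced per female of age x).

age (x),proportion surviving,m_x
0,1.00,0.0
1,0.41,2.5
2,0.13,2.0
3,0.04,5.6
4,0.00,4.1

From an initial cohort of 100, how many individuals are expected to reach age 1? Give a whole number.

Expected survivors = N0 · l_1 = 100 × 0.41 = 41 → 41

41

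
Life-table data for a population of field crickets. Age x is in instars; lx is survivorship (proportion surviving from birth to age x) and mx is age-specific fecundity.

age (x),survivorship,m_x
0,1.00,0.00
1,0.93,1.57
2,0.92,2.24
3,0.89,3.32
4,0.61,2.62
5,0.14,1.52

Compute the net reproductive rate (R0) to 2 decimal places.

lx·mx by age: 0, 1.4601, 2.0608, 2.9548, 1.5982, 0.2128
R0 = Σ lx·mx = 8.2867 → 8.29

8.29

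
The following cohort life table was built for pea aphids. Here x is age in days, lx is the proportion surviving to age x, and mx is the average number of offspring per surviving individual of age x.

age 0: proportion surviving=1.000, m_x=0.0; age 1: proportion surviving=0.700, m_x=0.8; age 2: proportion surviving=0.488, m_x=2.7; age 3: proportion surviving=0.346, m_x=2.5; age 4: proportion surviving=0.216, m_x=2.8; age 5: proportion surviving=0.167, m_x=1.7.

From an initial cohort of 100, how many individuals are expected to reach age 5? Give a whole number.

Expected survivors = N0 · l_5 = 100 × 0.167 = 16.7 → 17

17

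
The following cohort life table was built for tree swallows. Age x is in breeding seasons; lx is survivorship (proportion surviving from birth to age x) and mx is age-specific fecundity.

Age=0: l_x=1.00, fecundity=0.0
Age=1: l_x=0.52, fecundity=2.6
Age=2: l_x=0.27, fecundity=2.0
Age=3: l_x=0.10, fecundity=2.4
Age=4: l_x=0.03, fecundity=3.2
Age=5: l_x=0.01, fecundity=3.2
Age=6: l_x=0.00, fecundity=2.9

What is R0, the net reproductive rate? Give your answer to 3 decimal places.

lx·mx by age: 0, 1.352, 0.54, 0.24, 0.096, 0.032, 0
R0 = Σ lx·mx = 2.26 → 2.260

2.260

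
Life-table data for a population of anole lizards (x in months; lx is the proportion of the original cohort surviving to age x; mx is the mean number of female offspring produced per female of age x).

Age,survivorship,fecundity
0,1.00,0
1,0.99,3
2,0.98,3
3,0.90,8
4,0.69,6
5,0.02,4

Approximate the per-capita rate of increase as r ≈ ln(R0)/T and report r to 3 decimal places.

R0 = Σ lx·mx = 0 + 2.97 + 2.94 + 7.2 + 4.14 + 0.08 = 17.33
Σ x·lx·mx = 47.41; T = 47.41/17.33 = 2.73572…
r ≈ ln(R0)/T = ln(17.33)/2.73572… = 1.04267… → 1.043

1.043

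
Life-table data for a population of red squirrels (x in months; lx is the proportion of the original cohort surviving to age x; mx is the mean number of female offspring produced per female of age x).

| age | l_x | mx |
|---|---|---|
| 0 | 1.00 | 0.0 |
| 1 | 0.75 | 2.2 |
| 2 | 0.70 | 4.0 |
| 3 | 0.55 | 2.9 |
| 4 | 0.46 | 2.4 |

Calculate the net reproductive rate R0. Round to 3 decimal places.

lx·mx by age: 0, 1.65, 2.8, 1.595, 1.104
R0 = Σ lx·mx = 7.149 → 7.149

7.149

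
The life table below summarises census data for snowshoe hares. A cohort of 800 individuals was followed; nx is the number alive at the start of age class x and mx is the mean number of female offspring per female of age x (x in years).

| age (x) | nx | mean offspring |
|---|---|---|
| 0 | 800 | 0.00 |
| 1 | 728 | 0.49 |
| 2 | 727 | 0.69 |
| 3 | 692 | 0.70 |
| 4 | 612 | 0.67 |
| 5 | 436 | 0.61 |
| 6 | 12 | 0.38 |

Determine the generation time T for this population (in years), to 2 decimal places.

lx = nx/n0 = nx/800: 1, 0.91, 0.90875, 0.865, 0.765, 0.545, 0.015
lx·mx: 0, 0.4459, 0.627038…, 0.6055, 0.51255, 0.33245, 0.0057 → R0 = 2.529138…
x·lx·mx: 0, 0.4459, 1.254075…, 1.8165, 2.0502, 1.66225, 0.0342 → Σ = 7.263125…
T = 7.263125… / 2.529138… = 2.871779… → 2.87

2.87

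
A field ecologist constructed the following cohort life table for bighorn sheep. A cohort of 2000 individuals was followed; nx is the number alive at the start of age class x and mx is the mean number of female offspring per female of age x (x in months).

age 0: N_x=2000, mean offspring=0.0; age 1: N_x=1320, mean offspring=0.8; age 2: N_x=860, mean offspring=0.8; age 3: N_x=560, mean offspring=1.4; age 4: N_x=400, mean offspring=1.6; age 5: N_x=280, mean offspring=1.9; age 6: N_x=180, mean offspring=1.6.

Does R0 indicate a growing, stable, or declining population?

growing

lx = nx/n0 = nx/2000: 1, 0.66, 0.43, 0.28, 0.2, 0.14, 0.09
R0 = Σ lx·mx = 0 + 0.528 + 0.344 + 0.392 + 0.32 + 0.266 + 0.144 = 1.994
R0 > 1, so the population is growing.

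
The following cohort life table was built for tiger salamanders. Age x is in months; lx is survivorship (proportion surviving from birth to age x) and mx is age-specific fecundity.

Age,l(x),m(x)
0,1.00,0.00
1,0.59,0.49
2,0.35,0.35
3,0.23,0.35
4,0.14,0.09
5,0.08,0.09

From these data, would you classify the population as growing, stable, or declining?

R0 = Σ lx·mx = 0 + 0.2891 + 0.1225 + 0.0805 + 0.0126 + 0.0072 = 0.5119
R0 < 1, so the population is declining.

declining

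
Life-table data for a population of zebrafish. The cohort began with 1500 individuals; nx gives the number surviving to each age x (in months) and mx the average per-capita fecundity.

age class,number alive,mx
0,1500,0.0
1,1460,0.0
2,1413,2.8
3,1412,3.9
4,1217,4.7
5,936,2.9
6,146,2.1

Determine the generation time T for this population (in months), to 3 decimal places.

lx = nx/n0 = nx/1500: 1, 0.97333…, 0.942, 0.94133…, 0.81133…, 0.624, 0.09733…
lx·mx: 0, 0, 2.6376, 3.6712…, 3.813267…, 1.8096, 0.2044… → R0 = 12.136067…
x·lx·mx: 0, 0, 5.2752, 11.0136…, 15.253067…, 9.048, 1.2264… → Σ = 41.816267…
T = 41.816267… / 12.136067… = 3.445619… → 3.446

3.446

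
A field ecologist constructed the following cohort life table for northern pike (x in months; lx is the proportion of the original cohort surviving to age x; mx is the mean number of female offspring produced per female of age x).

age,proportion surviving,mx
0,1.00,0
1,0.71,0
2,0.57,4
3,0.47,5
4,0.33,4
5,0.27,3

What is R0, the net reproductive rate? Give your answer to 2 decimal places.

6.76

lx·mx by age: 0, 0, 2.28, 2.35, 1.32, 0.81
R0 = Σ lx·mx = 6.76 → 6.76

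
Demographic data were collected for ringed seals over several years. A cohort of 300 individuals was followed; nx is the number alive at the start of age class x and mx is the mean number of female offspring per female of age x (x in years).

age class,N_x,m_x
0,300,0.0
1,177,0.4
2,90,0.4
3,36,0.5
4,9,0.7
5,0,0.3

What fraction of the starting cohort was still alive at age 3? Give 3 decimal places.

l_3 = n_3/n_0 = 36/300 = 0.12 → 0.120

0.120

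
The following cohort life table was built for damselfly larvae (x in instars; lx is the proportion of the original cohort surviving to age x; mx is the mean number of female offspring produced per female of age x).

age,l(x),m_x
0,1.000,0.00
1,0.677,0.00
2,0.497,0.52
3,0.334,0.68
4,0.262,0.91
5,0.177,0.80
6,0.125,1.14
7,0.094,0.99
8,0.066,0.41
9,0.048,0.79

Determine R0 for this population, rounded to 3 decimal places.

1.166

lx·mx by age: 0, 0, 0.25844, 0.22712, 0.23842, 0.1416, 0.1425, 0.09306, 0.02706, 0.03792
R0 = Σ lx·mx = 1.16612 → 1.166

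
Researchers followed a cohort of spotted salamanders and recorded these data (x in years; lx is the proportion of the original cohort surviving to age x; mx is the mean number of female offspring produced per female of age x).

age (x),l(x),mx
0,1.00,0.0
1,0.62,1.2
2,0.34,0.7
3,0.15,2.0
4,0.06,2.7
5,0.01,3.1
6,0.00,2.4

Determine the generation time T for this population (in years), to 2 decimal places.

1.98

lx·mx: 0, 0.744, 0.238, 0.3, 0.162, 0.031, 0 → R0 = 1.475
x·lx·mx: 0, 0.744, 0.476, 0.9, 0.648, 0.155, 0 → Σ = 2.923
T = 2.923 / 1.475 = 1.981695… → 1.98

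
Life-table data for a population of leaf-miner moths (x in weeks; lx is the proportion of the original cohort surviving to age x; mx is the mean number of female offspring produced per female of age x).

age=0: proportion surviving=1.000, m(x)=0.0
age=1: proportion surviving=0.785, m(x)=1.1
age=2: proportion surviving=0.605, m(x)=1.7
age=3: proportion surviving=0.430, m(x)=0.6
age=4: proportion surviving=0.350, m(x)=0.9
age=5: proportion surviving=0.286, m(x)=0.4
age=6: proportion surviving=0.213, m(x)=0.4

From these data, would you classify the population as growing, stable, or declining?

R0 = Σ lx·mx = 0 + 0.8635 + 1.0285 + 0.258 + 0.315 + 0.1144 + 0.0852 = 2.6646
R0 > 1, so the population is growing.

growing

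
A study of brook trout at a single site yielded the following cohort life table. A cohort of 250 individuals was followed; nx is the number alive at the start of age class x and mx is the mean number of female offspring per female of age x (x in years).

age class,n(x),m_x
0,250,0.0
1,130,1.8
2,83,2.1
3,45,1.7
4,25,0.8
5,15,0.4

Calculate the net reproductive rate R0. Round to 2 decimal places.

2.04

lx = nx/n0 = nx/250: 1, 0.52, 0.332, 0.18, 0.1, 0.06
lx·mx by age: 0, 0.936, 0.6972, 0.306, 0.08, 0.024
R0 = Σ lx·mx = 2.0432 → 2.04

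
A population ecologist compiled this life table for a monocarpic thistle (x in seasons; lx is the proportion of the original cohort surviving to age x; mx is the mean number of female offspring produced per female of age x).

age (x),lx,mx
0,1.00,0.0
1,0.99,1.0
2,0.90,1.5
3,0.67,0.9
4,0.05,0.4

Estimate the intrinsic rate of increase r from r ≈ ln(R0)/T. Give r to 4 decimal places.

0.5769

R0 = Σ lx·mx = 0 + 0.99 + 1.35 + 0.603 + 0.02 = 2.963
Σ x·lx·mx = 5.579; T = 5.579/2.963 = 1.88289…
r ≈ ln(R0)/T = ln(2.963)/1.88289… = 0.576881… → 0.5769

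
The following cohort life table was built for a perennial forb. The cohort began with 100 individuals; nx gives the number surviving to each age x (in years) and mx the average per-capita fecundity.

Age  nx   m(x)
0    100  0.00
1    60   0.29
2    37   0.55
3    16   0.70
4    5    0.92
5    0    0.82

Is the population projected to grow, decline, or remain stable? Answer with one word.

declining

lx = nx/n0 = nx/100: 1, 0.6, 0.37, 0.16, 0.05, 0
R0 = Σ lx·mx = 0 + 0.174 + 0.2035 + 0.112 + 0.046 + 0 = 0.5355
R0 < 1, so the population is declining.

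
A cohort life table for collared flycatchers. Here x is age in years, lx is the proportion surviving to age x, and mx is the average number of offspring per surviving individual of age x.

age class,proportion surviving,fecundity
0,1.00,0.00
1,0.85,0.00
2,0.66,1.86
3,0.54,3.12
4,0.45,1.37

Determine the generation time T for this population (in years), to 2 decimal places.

lx·mx: 0, 0, 1.2276, 1.6848, 0.6165 → R0 = 3.5289
x·lx·mx: 0, 0, 2.4552, 5.0544, 2.466 → Σ = 9.9756
T = 9.9756 / 3.5289 = 2.82683… → 2.83

2.83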